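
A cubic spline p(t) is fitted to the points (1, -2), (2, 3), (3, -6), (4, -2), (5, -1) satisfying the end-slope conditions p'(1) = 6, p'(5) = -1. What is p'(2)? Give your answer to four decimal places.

With m_i denoting the second derivative at x_i, h_i = 1, 1, 1, 1, and Δ_i = (y_(i+1) − y_i)/h_i = 5, -9, 4, 1:
  1·m_0 + 4·m_1 + 1·m_2 = 6(Δ_1 - Δ_0) = -84
  1·m_1 + 4·m_2 + 1·m_3 = 6(Δ_2 - Δ_1) = 78
  1·m_2 + 4·m_3 + 1·m_4 = 6(Δ_3 - Δ_2) = -18
Clamped end conditions give two more equations: 2h_0·m_0 + h_0·m_1 = 6(Δ_0 - p'(1)) = -6 and h_3·m_3 + 2h_3·m_4 = 6(p'(5) - Δ_3) = -12.
Solving: m_0 = 181/14, m_1 = -223/7, m_2 = 61/2, m_3 = -85/7, m_4 = 1/14.
On [2, 3], p'(t) = b_1 + 2c_1·(t - 2) + 3d_1·(t - 2)² with b_1 = Δ_1 - h_1(2m_1 + m_2)/6 = -97/28, c_1 = m_1/2 = -223/14, d_1 = (m_2 - m_1)/(6h_1) = 291/28. So p'(2) = -97/28.

-3.4643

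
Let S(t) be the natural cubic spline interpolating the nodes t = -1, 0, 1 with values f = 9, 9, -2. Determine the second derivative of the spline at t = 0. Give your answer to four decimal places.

Let m_i = S''(x_i). Step sizes h_i = 1, 1; slopes of the chords Δ_i = (y_(i+1) - y_i)/h_i = 0, -11.
  1·m_0 + 4·m_1 + 1·m_2 = 6(Δ_1 - Δ_0) = -66
Natural end conditions: m_0 = m_2 = 0.
Forward elimination and back-substitution give m_0 = 0, m_1 = -33/2, m_2 = 0.

-16.5000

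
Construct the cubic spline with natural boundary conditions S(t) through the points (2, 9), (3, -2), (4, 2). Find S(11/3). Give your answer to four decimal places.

Write M_i for S''(x_i). With h_i = 1, 1 and divided differences Δ_i = -11, 4, the continuity of S' gives the tridiagonal system
  1·M_0 + 4·M_1 + 1·M_2 = 6(Δ_1 - Δ_0) = 90
Natural end conditions: M_0 = M_2 = 0.
Forward elimination and back-substitution give M_0 = 0, M_1 = 45/2, M_2 = 0.
On [3, 4], S(t) = -2 - 7/2·(t - 3) + 45/4·(t - 3)² - 15/4·(t - 3)³.
With (t - 3) = 2/3: S(11/3) = -4/9.

-0.4444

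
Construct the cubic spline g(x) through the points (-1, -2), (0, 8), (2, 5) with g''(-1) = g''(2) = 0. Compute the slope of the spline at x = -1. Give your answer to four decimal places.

11.9167

With M_i denoting the second derivative at x_i, h_i = 1, 2, and Δ_i = (y_(i+1) − y_i)/h_i = 10, -3/2:
  1·M_0 + 6·M_1 + 2·M_2 = 6(Δ_1 - Δ_0) = -69
Natural end conditions: M_0 = M_2 = 0.
Forward elimination and back-substitution give M_0 = 0, M_1 = -23/2, M_2 = 0.
On [-1, 0], g'(x) = b_0 + 2c_0·(x + 1) + 3d_0·(x + 1)² with b_0 = Δ_0 - h_0(2M_0 + M_1)/6 = 143/12, c_0 = M_0/2 = 0, d_0 = (M_1 - M_0)/(6h_0) = -23/12. So g'(-1) = 143/12.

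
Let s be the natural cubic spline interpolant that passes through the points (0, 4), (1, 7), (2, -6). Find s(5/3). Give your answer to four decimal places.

-0.4815

With M_i denoting the second derivative at x_i, h_i = 1, 1, and Δ_i = (y_(i+1) − y_i)/h_i = 3, -13:
  1·M_0 + 4·M_1 + 1·M_2 = 6(Δ_1 - Δ_0) = -96
Natural end conditions: M_0 = M_2 = 0.
Solving the tridiagonal system: M_0 = 0, M_1 = -24, M_2 = 0.
On [1, 2], s(x) = 7 - 5·(x - 1) - 12·(x - 1)² + 4·(x - 1)³.
With (x - 1) = 2/3: s(5/3) = -13/27.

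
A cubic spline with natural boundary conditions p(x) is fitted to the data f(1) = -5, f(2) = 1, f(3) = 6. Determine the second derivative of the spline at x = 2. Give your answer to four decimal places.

-1.5000

Let σ_i = p''(x_i). Step sizes h_i = 1, 1; slopes of the chords Δ_i = (y_(i+1) - y_i)/h_i = 6, 5.
  1·σ_0 + 4·σ_1 + 1·σ_2 = 6(Δ_1 - Δ_0) = -6
Natural end conditions: σ_0 = σ_2 = 0.
Forward elimination and back-substitution give σ_0 = 0, σ_1 = -3/2, σ_2 = 0.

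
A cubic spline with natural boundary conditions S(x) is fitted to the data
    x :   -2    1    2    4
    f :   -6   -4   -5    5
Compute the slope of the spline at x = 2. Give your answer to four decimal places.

Write M_i for S''(x_i). With h_i = 3, 1, 2 and divided differences Δ_i = 2/3, -1, 5, the continuity of S' gives the tridiagonal system
  3·M_0 + 8·M_1 + 1·M_2 = 6(Δ_1 - Δ_0) = -10
  1·M_1 + 6·M_2 + 2·M_3 = 6(Δ_2 - Δ_1) = 36
Natural end conditions: M_0 = M_3 = 0.
Solving the tridiagonal system: M_0 = 0, M_1 = -96/47, M_2 = 298/47, M_3 = 0.
On [2, 4], S'(x) = b_2 + 2c_2·(x - 2) + 3d_2·(x - 2)² with b_2 = Δ_2 - h_2(2M_2 + M_3)/6 = 109/141, c_2 = M_2/2 = 149/47, d_2 = (M_3 - M_2)/(6h_2) = -149/282. So S'(2) = 109/141.

0.7730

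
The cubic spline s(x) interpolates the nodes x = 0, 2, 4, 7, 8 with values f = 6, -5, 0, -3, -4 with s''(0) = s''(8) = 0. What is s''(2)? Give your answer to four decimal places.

With m_i denoting the second derivative at x_i, h_i = 2, 2, 3, 1, and Δ_i = (y_(i+1) − y_i)/h_i = -11/2, 5/2, -1, -1:
  2·m_0 + 8·m_1 + 2·m_2 = 6(Δ_1 - Δ_0) = 48
  2·m_1 + 10·m_2 + 3·m_3 = 6(Δ_2 - Δ_1) = -21
  3·m_2 + 8·m_3 + 1·m_4 = 6(Δ_3 - Δ_2) = 0
Natural end conditions: m_0 = m_4 = 0.
Hence m_0 = 0, m_1 = 468/67, m_2 = -264/67, m_3 = 99/67, m_4 = 0.

6.9851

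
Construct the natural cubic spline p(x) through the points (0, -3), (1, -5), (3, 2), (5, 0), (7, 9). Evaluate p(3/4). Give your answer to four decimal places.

Put m_i = p'' at the i-th knot. Here h = (1, 2, 2, 2) and Δ = (-2, 7/2, -1, 9/2), so the interior equations h_(i-1)·m_(i-1) + 2(h_(i-1)+h_i)·m_i + h_i·m_(i+1) = 6(Δ_i − Δ_(i-1)) read
  1·m_0 + 6·m_1 + 2·m_2 = 6(Δ_1 - Δ_0) = 33
  2·m_1 + 8·m_2 + 2·m_3 = 6(Δ_2 - Δ_1) = -27
  2·m_2 + 8·m_3 + 2·m_4 = 6(Δ_3 - Δ_2) = 33
Natural end conditions: m_0 = m_4 = 0.
Hence m_0 = 0, m_1 = 318/41, m_2 = -555/82, m_3 = 477/82, m_4 = 0.
On [0, 1], p(x) = -3 - 135/41·x + 0·x² + 53/41·x³.
With x = 3/4: p(3/4) = -12921/2624.

-4.9242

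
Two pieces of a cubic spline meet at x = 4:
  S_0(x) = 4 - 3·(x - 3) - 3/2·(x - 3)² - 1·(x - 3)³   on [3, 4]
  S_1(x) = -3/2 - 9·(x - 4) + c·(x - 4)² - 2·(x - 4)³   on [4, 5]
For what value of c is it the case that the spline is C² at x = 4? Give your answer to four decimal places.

-4.5000

S_0''(x) = -3 - 6·(x - 3), so S_0''(4) = -9. On the right, S_1''(4) = 2c, so c = -9/2.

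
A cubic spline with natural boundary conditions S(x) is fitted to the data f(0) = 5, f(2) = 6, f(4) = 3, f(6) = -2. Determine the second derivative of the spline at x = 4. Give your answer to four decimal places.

Put m_i = S'' at the i-th knot. Here h = (2, 2, 2) and Δ = (1/2, -3/2, -5/2), so the interior equations h_(i-1)·m_(i-1) + 2(h_(i-1)+h_i)·m_i + h_i·m_(i+1) = 6(Δ_i − Δ_(i-1)) read
  2·m_0 + 8·m_1 + 2·m_2 = 6(Δ_1 - Δ_0) = -12
  2·m_1 + 8·m_2 + 2·m_3 = 6(Δ_2 - Δ_1) = -6
Natural end conditions: m_0 = m_3 = 0.
Solving: m_0 = 0, m_1 = -7/5, m_2 = -2/5, m_3 = 0.

-0.4000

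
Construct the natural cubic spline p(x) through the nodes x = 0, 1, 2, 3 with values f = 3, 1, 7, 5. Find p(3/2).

4

Put m_i = p'' at the i-th knot. Here h = (1, 1, 1) and Δ = (-2, 6, -2), so the interior equations h_(i-1)·m_(i-1) + 2(h_(i-1)+h_i)·m_i + h_i·m_(i+1) = 6(Δ_i − Δ_(i-1)) read
  1·m_0 + 4·m_1 + 1·m_2 = 6(Δ_1 - Δ_0) = 48
  1·m_1 + 4·m_2 + 1·m_3 = 6(Δ_2 - Δ_1) = -48
Natural end conditions: m_0 = m_3 = 0.
Forward elimination and back-substitution give m_0 = 0, m_1 = 16, m_2 = -16, m_3 = 0.
On [1, 2], p(x) = 1 + 10/3·(x - 1) + 8·(x - 1)² - 16/3·(x - 1)³.
With (x - 1) = 1/2: p(3/2) = 4.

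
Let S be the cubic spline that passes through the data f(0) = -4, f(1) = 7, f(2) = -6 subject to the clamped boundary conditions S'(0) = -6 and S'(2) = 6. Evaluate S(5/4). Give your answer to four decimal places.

4.4766

With M_i denoting the second derivative at x_i, h_i = 1, 1, and Δ_i = (y_(i+1) − y_i)/h_i = 11, -13:
  1·M_0 + 4·M_1 + 1·M_2 = 6(Δ_1 - Δ_0) = -144
Clamped end conditions give two more equations: 2h_0·M_0 + h_0·M_1 = 6(Δ_0 - S'(0)) = 102 and h_1·M_1 + 2h_1·M_2 = 6(S'(2) - Δ_1) = 114.
Forward elimination and back-substitution give M_0 = 93, M_1 = -84, M_2 = 99.
On [1, 2], S(x) = 7 - 3/2·(x - 1) - 42·(x - 1)² + 61/2·(x - 1)³.
With (x - 1) = 1/4: S(5/4) = 573/128.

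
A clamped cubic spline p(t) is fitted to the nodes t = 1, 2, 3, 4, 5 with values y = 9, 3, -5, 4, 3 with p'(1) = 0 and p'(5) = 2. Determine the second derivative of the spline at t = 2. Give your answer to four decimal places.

Put M_i = p'' at the i-th knot. Here h = (1, 1, 1, 1) and Δ = (-6, -8, 9, -1), so the interior equations h_(i-1)·M_(i-1) + 2(h_(i-1)+h_i)·M_i + h_i·M_(i+1) = 6(Δ_i − Δ_(i-1)) read
  1·M_0 + 4·M_1 + 1·M_2 = 6(Δ_1 - Δ_0) = -12
  1·M_1 + 4·M_2 + 1·M_3 = 6(Δ_2 - Δ_1) = 102
  1·M_2 + 4·M_3 + 1·M_4 = 6(Δ_3 - Δ_2) = -60
Clamped end conditions give two more equations: 2h_0·M_0 + h_0·M_1 = 6(Δ_0 - p'(1)) = -36 and h_3·M_3 + 2h_3·M_4 = 6(p'(5) - Δ_3) = 18.
Forward elimination and back-substitution give M_0 = -97/7, M_1 = -58/7, M_2 = 35, M_3 = -208/7, M_4 = 167/7.

-8.2857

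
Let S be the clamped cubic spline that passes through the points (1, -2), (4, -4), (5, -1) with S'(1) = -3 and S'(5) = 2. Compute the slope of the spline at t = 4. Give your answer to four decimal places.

2.7500

Write M_i for S''(x_i). With h_i = 3, 1 and divided differences Δ_i = -2/3, 3, the continuity of S' gives the tridiagonal system
  3·M_0 + 8·M_1 + 1·M_2 = 6(Δ_1 - Δ_0) = 22
Clamped end conditions give two more equations: 2h_0·M_0 + h_0·M_1 = 6(Δ_0 - S'(1)) = 14 and h_1·M_1 + 2h_1·M_2 = 6(S'(5) - Δ_1) = -6.
Forward elimination and back-substitution give M_0 = 5/6, M_1 = 3, M_2 = -9/2.
On [4, 5], S'(t) = b_1 + 2c_1·(t - 4) + 3d_1·(t - 4)² with b_1 = Δ_1 - h_1(2M_1 + M_2)/6 = 11/4, c_1 = M_1/2 = 3/2, d_1 = (M_2 - M_1)/(6h_1) = -5/4. So S'(4) = 11/4.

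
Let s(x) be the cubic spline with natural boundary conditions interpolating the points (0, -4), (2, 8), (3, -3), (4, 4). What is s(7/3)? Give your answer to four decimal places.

4.1079

Write M_i for s''(x_i). With h_i = 2, 1, 1 and divided differences Δ_i = 6, -11, 7, the continuity of s' gives the tridiagonal system
  2·M_0 + 6·M_1 + 1·M_2 = 6(Δ_1 - Δ_0) = -102
  1·M_1 + 4·M_2 + 1·M_3 = 6(Δ_2 - Δ_1) = 108
Natural end conditions: M_0 = M_3 = 0.
Hence M_0 = 0, M_1 = -516/23, M_2 = 750/23, M_3 = 0.
On [2, 3], s(x) = 8 - 206/23·(x - 2) - 258/23·(x - 2)² + 211/23·(x - 2)³.
With (x - 2) = 1/3: s(7/3) = 2551/621.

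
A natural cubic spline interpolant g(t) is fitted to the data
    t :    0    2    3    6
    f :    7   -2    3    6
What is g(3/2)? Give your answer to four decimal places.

Write σ_i for g''(x_i). With h_i = 2, 1, 3 and divided differences Δ_i = -9/2, 5, 1, the continuity of g' gives the tridiagonal system
  2·σ_0 + 6·σ_1 + 1·σ_2 = 6(Δ_1 - Δ_0) = 57
  1·σ_1 + 8·σ_2 + 3·σ_3 = 6(Δ_2 - Δ_1) = -24
Natural end conditions: σ_0 = σ_3 = 0.
Solving the tridiagonal system: σ_0 = 0, σ_1 = 480/47, σ_2 = -201/47, σ_3 = 0.
On [0, 2], g(t) = 7 - 743/94·t + 0·t² + 40/47·t³.
With t = 3/2: g(3/2) = -373/188.

-1.9840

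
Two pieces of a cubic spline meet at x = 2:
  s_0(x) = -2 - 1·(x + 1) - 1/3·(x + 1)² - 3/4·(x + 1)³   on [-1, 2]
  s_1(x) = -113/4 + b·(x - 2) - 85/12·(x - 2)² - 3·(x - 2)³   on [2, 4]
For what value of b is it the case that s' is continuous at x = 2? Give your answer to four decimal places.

s_0'(x) = -1 - 2/3·(x + 1) - 9/4·(x + 1)², so s_0'(2) = -93/4. On the right, s_1'(2) = b, so b = -93/4.

-23.2500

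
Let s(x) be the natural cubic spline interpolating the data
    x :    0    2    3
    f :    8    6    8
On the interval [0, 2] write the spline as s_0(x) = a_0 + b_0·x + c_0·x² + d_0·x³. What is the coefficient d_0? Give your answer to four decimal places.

0.2500

With σ_i denoting the second derivative at x_i, h_i = 2, 1, and Δ_i = (y_(i+1) − y_i)/h_i = -1, 2:
  2·σ_0 + 6·σ_1 + 1·σ_2 = 6(Δ_1 - Δ_0) = 18
Natural end conditions: σ_0 = σ_2 = 0.
Solving: σ_0 = 0, σ_1 = 3, σ_2 = 0.
On [0, 2], with s_0(x) = a_0 + b_0·x + c_0·x² + d_0·x³: c_0 = σ_0/2 = 0, d_0 = (σ_1 - σ_0)/(6h_0) = 1/4, b_0 = Δ_0 - h_0(2σ_0 + σ_1)/6 = -2.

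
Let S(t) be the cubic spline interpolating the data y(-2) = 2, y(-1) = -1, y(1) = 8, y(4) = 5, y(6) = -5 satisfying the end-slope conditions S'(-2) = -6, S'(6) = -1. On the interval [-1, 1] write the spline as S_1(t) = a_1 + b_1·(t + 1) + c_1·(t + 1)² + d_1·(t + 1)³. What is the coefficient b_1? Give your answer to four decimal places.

0.5110

Write M_i for S''(x_i). With h_i = 1, 2, 3, 2 and divided differences Δ_i = -3, 9/2, -1, -5, the continuity of S' gives the tridiagonal system
  1·M_0 + 6·M_1 + 2·M_2 = 6(Δ_1 - Δ_0) = 45
  2·M_1 + 10·M_2 + 3·M_3 = 6(Δ_2 - Δ_1) = -33
  3·M_2 + 10·M_3 + 2·M_4 = 6(Δ_3 - Δ_2) = -24
Clamped end conditions give two more equations: 2h_0·M_0 + h_0·M_1 = 6(Δ_0 - S'(-2)) = 18 and h_3·M_3 + 2h_3·M_4 = 6(S'(6) - Δ_3) = 24.
Solving the tridiagonal system: M_0 = 453/91, M_1 = 732/91, M_2 = -375/91, M_3 = -239/91, M_4 = 1331/182.
On [-1, 1], with S_1(t) = a_1 + b_1·(t + 1) + c_1·(t + 1)² + d_1·(t + 1)³: c_1 = M_1/2 = 366/91, d_1 = (M_2 - M_1)/(6h_1) = -369/364, b_1 = Δ_1 - h_1(2M_1 + M_2)/6 = 93/182.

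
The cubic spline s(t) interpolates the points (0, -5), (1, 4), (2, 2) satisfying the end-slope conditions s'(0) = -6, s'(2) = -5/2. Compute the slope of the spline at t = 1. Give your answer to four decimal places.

Put M_i = s'' at the i-th knot. Here h = (1, 1) and Δ = (9, -2), so the interior equations h_(i-1)·M_(i-1) + 2(h_(i-1)+h_i)·M_i + h_i·M_(i+1) = 6(Δ_i − Δ_(i-1)) read
  1·M_0 + 4·M_1 + 1·M_2 = 6(Δ_1 - Δ_0) = -66
Clamped end conditions give two more equations: 2h_0·M_0 + h_0·M_1 = 6(Δ_0 - s'(0)) = 90 and h_1·M_1 + 2h_1·M_2 = 6(s'(2) - Δ_1) = -3.
Hence M_0 = 253/4, M_1 = -73/2, M_2 = 67/4.
On [1, 2], s'(t) = b_1 + 2c_1·(t - 1) + 3d_1·(t - 1)² with b_1 = Δ_1 - h_1(2M_1 + M_2)/6 = 59/8, c_1 = M_1/2 = -73/4, d_1 = (M_2 - M_1)/(6h_1) = 71/8. So s'(1) = 59/8.

7.3750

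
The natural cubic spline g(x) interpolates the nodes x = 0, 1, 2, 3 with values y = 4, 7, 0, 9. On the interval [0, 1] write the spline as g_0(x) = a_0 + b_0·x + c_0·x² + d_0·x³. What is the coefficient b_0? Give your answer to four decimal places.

6.7333

Let M_i = g''(x_i). Step sizes h_i = 1, 1, 1; slopes of the chords Δ_i = (y_(i+1) - y_i)/h_i = 3, -7, 9.
  1·M_0 + 4·M_1 + 1·M_2 = 6(Δ_1 - Δ_0) = -60
  1·M_1 + 4·M_2 + 1·M_3 = 6(Δ_2 - Δ_1) = 96
Natural end conditions: M_0 = M_3 = 0.
Solving: M_0 = 0, M_1 = -112/5, M_2 = 148/5, M_3 = 0.
On [0, 1], with g_0(x) = a_0 + b_0·x + c_0·x² + d_0·x³: c_0 = M_0/2 = 0, d_0 = (M_1 - M_0)/(6h_0) = -56/15, b_0 = Δ_0 - h_0(2M_0 + M_1)/6 = 101/15.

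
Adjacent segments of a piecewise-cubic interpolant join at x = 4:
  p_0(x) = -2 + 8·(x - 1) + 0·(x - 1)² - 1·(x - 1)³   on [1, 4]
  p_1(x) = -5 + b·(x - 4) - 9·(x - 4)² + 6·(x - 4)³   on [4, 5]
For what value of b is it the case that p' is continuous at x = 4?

-19

p_0'(x) = 8 + 0·(x - 1) - 3·(x - 1)², so p_0'(4) = -19. On the right, p_1'(4) = b, so b = -19.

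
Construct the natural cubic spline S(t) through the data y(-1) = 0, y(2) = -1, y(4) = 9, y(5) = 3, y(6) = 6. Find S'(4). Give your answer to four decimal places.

Put σ_i = S'' at the i-th knot. Here h = (3, 2, 1, 1) and Δ = (-1/3, 5, -6, 3), so the interior equations h_(i-1)·σ_(i-1) + 2(h_(i-1)+h_i)·σ_i + h_i·σ_(i+1) = 6(Δ_i − Δ_(i-1)) read
  3·σ_0 + 10·σ_1 + 2·σ_2 = 6(Δ_1 - Δ_0) = 32
  2·σ_1 + 6·σ_2 + 1·σ_3 = 6(Δ_2 - Δ_1) = -66
  1·σ_2 + 4·σ_3 + 1·σ_4 = 6(Δ_3 - Δ_2) = 54
Natural end conditions: σ_0 = σ_4 = 0.
Hence σ_0 = 0, σ_1 = 686/107, σ_2 = -1718/107, σ_3 = 1874/107, σ_4 = 0.
On [4, 5], S'(t) = b_2 + 2c_2·(t - 4) + 3d_2·(t - 4)² with b_2 = Δ_2 - h_2(2σ_2 + σ_3)/6 = -1145/321, c_2 = σ_2/2 = -859/107, d_2 = (σ_3 - σ_2)/(6h_2) = 1796/321. So S'(4) = -1145/321.

-3.5670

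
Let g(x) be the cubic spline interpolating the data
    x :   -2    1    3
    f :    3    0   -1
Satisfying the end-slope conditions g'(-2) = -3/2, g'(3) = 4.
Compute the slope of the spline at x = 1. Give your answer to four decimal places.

-1.9500

Put σ_i = g'' at the i-th knot. Here h = (3, 2) and Δ = (-1, -1/2), so the interior equations h_(i-1)·σ_(i-1) + 2(h_(i-1)+h_i)·σ_i + h_i·σ_(i+1) = 6(Δ_i − Δ_(i-1)) read
  3·σ_0 + 10·σ_1 + 2·σ_2 = 6(Δ_1 - Δ_0) = 3
Clamped end conditions give two more equations: 2h_0·σ_0 + h_0·σ_1 = 6(Δ_0 - g'(-2)) = 3 and h_1·σ_1 + 2h_1·σ_2 = 6(g'(3) - Δ_1) = 27.
Solving the tridiagonal system: σ_0 = 13/10, σ_1 = -8/5, σ_2 = 151/20.
On [1, 3], g'(x) = b_1 + 2c_1·(x - 1) + 3d_1·(x - 1)² with b_1 = Δ_1 - h_1(2σ_1 + σ_2)/6 = -39/20, c_1 = σ_1/2 = -4/5, d_1 = (σ_2 - σ_1)/(6h_1) = 61/80. So g'(1) = -39/20.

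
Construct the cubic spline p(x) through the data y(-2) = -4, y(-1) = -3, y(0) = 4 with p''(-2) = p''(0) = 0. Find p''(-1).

9

Put M_i = p'' at the i-th knot. Here h = (1, 1) and Δ = (1, 7), so the interior equations h_(i-1)·M_(i-1) + 2(h_(i-1)+h_i)·M_i + h_i·M_(i+1) = 6(Δ_i − Δ_(i-1)) read
  1·M_0 + 4·M_1 + 1·M_2 = 6(Δ_1 - Δ_0) = 36
Natural end conditions: M_0 = M_2 = 0.
Hence M_0 = 0, M_1 = 9, M_2 = 0.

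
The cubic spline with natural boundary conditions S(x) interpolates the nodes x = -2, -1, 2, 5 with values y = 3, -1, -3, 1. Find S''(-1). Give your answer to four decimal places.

2.3448

Put M_i = S'' at the i-th knot. Here h = (1, 3, 3) and Δ = (-4, -2/3, 4/3), so the interior equations h_(i-1)·M_(i-1) + 2(h_(i-1)+h_i)·M_i + h_i·M_(i+1) = 6(Δ_i − Δ_(i-1)) read
  1·M_0 + 8·M_1 + 3·M_2 = 6(Δ_1 - Δ_0) = 20
  3·M_1 + 12·M_2 + 3·M_3 = 6(Δ_2 - Δ_1) = 12
Natural end conditions: M_0 = M_3 = 0.
Forward elimination and back-substitution give M_0 = 0, M_1 = 68/29, M_2 = 12/29, M_3 = 0.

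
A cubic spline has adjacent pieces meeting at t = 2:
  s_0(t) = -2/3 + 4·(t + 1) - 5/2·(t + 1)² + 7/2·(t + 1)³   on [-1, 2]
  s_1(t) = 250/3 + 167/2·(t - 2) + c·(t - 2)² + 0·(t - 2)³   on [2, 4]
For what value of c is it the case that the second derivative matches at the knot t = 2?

s_0''(t) = -5 + 21·(t + 1), so s_0''(2) = 58. On the right, s_1''(2) = 2c, so c = 29.

29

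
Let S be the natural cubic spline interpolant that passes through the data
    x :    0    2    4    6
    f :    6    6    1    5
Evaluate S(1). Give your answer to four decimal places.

Write M_i for S''(x_i). With h_i = 2, 2, 2 and divided differences Δ_i = 0, -5/2, 2, the continuity of S' gives the tridiagonal system
  2·M_0 + 8·M_1 + 2·M_2 = 6(Δ_1 - Δ_0) = -15
  2·M_1 + 8·M_2 + 2·M_3 = 6(Δ_2 - Δ_1) = 27
Natural end conditions: M_0 = M_3 = 0.
Solving: M_0 = 0, M_1 = -29/10, M_2 = 41/10, M_3 = 0.
On [0, 2], S(x) = 6 + 29/30·x + 0·x² - 29/120·x³.
With x = 1: S(1) = 269/40.

6.7250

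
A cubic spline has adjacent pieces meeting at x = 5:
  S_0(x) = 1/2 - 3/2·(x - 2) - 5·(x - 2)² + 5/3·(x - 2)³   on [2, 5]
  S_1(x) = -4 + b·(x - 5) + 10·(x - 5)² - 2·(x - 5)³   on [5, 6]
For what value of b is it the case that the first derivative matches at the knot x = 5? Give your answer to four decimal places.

S_0'(x) = -3/2 - 10·(x - 2) + 5·(x - 2)², so S_0'(5) = 27/2. On the right, S_1'(5) = b, so b = 27/2.

13.5000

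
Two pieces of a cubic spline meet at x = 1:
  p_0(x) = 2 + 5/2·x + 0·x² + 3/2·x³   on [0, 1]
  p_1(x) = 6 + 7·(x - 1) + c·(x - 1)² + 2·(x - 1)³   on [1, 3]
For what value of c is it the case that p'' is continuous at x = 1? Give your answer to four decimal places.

p_0''(x) = 0 + 9·x, so p_0''(1) = 9. On the right, p_1''(1) = 2c, so c = 9/2.

4.5000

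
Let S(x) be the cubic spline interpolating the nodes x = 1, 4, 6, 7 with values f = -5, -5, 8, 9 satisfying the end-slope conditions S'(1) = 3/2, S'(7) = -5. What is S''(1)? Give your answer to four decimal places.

-4.6491

Put σ_i = S'' at the i-th knot. Here h = (3, 2, 1) and Δ = (0, 13/2, 1), so the interior equations h_(i-1)·σ_(i-1) + 2(h_(i-1)+h_i)·σ_i + h_i·σ_(i+1) = 6(Δ_i − Δ_(i-1)) read
  3·σ_0 + 10·σ_1 + 2·σ_2 = 6(Δ_1 - Δ_0) = 39
  2·σ_1 + 6·σ_2 + 1·σ_3 = 6(Δ_2 - Δ_1) = -33
Clamped end conditions give two more equations: 2h_0·σ_0 + h_0·σ_1 = 6(Δ_0 - S'(1)) = -9 and h_2·σ_2 + 2h_2·σ_3 = 6(S'(7) - Δ_2) = -36.
Solving the tridiagonal system: σ_0 = -265/57, σ_1 = 359/57, σ_2 = -286/57, σ_3 = -883/57.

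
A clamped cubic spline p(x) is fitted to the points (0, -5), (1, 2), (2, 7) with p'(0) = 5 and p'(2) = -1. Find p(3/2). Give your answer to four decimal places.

Let M_i = p''(x_i). Step sizes h_i = 1, 1; slopes of the chords Δ_i = (y_(i+1) - y_i)/h_i = 7, 5.
  1·M_0 + 4·M_1 + 1·M_2 = 6(Δ_1 - Δ_0) = -12
Clamped end conditions give two more equations: 2h_0·M_0 + h_0·M_1 = 6(Δ_0 - p'(0)) = 12 and h_1·M_1 + 2h_1·M_2 = 6(p'(2) - Δ_1) = -36.
Forward elimination and back-substitution give M_0 = 6, M_1 = 0, M_2 = -18.
On [1, 2], p(x) = 2 + 8·(x - 1) + 0·(x - 1)² - 3·(x - 1)³.
With (x - 1) = 1/2: p(3/2) = 45/8.

5.6250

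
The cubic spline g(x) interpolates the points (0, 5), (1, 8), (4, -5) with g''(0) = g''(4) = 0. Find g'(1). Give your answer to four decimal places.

1.1667

With σ_i denoting the second derivative at x_i, h_i = 1, 3, and Δ_i = (y_(i+1) − y_i)/h_i = 3, -13/3:
  1·σ_0 + 8·σ_1 + 3·σ_2 = 6(Δ_1 - Δ_0) = -44
Natural end conditions: σ_0 = σ_2 = 0.
Solving the tridiagonal system: σ_0 = 0, σ_1 = -11/2, σ_2 = 0.
On [1, 4], g'(x) = b_1 + 2c_1·(x - 1) + 3d_1·(x - 1)² with b_1 = Δ_1 - h_1(2σ_1 + σ_2)/6 = 7/6, c_1 = σ_1/2 = -11/4, d_1 = (σ_2 - σ_1)/(6h_1) = 11/36. So g'(1) = 7/6.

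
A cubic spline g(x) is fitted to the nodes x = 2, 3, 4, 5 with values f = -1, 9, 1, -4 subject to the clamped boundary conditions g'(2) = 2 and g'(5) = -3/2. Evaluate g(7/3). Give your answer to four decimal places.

1.6247

Let σ_i = g''(x_i). Step sizes h_i = 1, 1, 1; slopes of the chords Δ_i = (y_(i+1) - y_i)/h_i = 10, -8, -5.
  1·σ_0 + 4·σ_1 + 1·σ_2 = 6(Δ_1 - Δ_0) = -108
  1·σ_1 + 4·σ_2 + 1·σ_3 = 6(Δ_2 - Δ_1) = 18
Clamped end conditions give two more equations: 2h_0·σ_0 + h_0·σ_1 = 6(Δ_0 - g'(2)) = 48 and h_2·σ_2 + 2h_2·σ_3 = 6(g'(5) - Δ_2) = 21.
Forward elimination and back-substitution give σ_0 = 673/15, σ_1 = -626/15, σ_2 = 211/15, σ_3 = 52/15.
On [2, 3], g(x) = -1 + 2·(x - 2) + 673/30·(x - 2)² - 433/30·(x - 2)³.
With (x - 2) = 1/3: g(7/3) = 658/405.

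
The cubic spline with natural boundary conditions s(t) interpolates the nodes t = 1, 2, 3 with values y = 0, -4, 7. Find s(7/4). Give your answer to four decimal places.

Put M_i = s'' at the i-th knot. Here h = (1, 1) and Δ = (-4, 11), so the interior equations h_(i-1)·M_(i-1) + 2(h_(i-1)+h_i)·M_i + h_i·M_(i+1) = 6(Δ_i − Δ_(i-1)) read
  1·M_0 + 4·M_1 + 1·M_2 = 6(Δ_1 - Δ_0) = 90
Natural end conditions: M_0 = M_2 = 0.
Solving the tridiagonal system: M_0 = 0, M_1 = 45/2, M_2 = 0.
On [1, 2], s(t) = 0 - 31/4·(t - 1) + 0·(t - 1)² + 15/4·(t - 1)³.
With (t - 1) = 3/4: s(7/4) = -1083/256.

-4.2305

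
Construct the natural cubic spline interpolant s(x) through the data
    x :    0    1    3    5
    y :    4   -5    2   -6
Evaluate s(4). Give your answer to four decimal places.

Put σ_i = s'' at the i-th knot. Here h = (1, 2, 2) and Δ = (-9, 7/2, -4), so the interior equations h_(i-1)·σ_(i-1) + 2(h_(i-1)+h_i)·σ_i + h_i·σ_(i+1) = 6(Δ_i − Δ_(i-1)) read
  1·σ_0 + 6·σ_1 + 2·σ_2 = 6(Δ_1 - Δ_0) = 75
  2·σ_1 + 8·σ_2 + 2·σ_3 = 6(Δ_2 - Δ_1) = -45
Natural end conditions: σ_0 = σ_3 = 0.
Hence σ_0 = 0, σ_1 = 345/22, σ_2 = -105/11, σ_3 = 0.
On [3, 5], s(x) = 2 + 26/11·(x - 3) - 105/22·(x - 3)² + 35/44·(x - 3)³.
With (x - 3) = 1: s(4) = 17/44.

0.3864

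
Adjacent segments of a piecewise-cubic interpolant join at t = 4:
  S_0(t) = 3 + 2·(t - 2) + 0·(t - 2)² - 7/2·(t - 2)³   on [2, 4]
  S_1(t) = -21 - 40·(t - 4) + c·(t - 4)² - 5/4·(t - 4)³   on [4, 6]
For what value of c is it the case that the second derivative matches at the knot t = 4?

-21

S_0''(t) = 0 - 21·(t - 2), so S_0''(4) = -42. On the right, S_1''(4) = 2c, so c = -21.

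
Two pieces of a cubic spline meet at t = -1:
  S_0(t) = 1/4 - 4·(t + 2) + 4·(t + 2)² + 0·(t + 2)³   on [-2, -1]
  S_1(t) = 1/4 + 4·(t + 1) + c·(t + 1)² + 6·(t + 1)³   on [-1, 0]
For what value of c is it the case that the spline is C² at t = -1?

S_0''(t) = 8 + 0·(t + 2), so S_0''(-1) = 8. On the right, S_1''(-1) = 2c, so c = 4.

4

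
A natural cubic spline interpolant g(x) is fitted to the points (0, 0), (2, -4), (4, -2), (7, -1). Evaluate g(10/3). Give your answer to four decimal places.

-2.9344

Put m_i = g'' at the i-th knot. Here h = (2, 2, 3) and Δ = (-2, 1, 1/3), so the interior equations h_(i-1)·m_(i-1) + 2(h_(i-1)+h_i)·m_i + h_i·m_(i+1) = 6(Δ_i − Δ_(i-1)) read
  2·m_0 + 8·m_1 + 2·m_2 = 6(Δ_1 - Δ_0) = 18
  2·m_1 + 10·m_2 + 3·m_3 = 6(Δ_2 - Δ_1) = -4
Natural end conditions: m_0 = m_3 = 0.
Solving: m_0 = 0, m_1 = 47/19, m_2 = -17/19, m_3 = 0.
On [2, 4], g(x) = -4 - 20/57·(x - 2) + 47/38·(x - 2)² - 16/57·(x - 2)³.
With (x - 2) = 4/3: g(10/3) = -4516/1539.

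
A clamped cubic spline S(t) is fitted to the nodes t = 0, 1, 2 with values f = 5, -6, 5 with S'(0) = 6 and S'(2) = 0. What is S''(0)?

Put m_i = S'' at the i-th knot. Here h = (1, 1) and Δ = (-11, 11), so the interior equations h_(i-1)·m_(i-1) + 2(h_(i-1)+h_i)·m_i + h_i·m_(i+1) = 6(Δ_i − Δ_(i-1)) read
  1·m_0 + 4·m_1 + 1·m_2 = 6(Δ_1 - Δ_0) = 132
Clamped end conditions give two more equations: 2h_0·m_0 + h_0·m_1 = 6(Δ_0 - S'(0)) = -102 and h_1·m_1 + 2h_1·m_2 = 6(S'(2) - Δ_1) = -66.
Hence m_0 = -87, m_1 = 72, m_2 = -69.

-87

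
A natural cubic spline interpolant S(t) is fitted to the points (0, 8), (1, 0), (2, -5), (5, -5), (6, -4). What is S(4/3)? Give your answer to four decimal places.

Let σ_i = S''(x_i). Step sizes h_i = 1, 1, 3, 1; slopes of the chords Δ_i = (y_(i+1) - y_i)/h_i = -8, -5, 0, 1.
  1·σ_0 + 4·σ_1 + 1·σ_2 = 6(Δ_1 - Δ_0) = 18
  1·σ_1 + 8·σ_2 + 3·σ_3 = 6(Δ_2 - Δ_1) = 30
  3·σ_2 + 8·σ_3 + 1·σ_4 = 6(Δ_3 - Δ_2) = 6
Natural end conditions: σ_0 = σ_4 = 0.
Forward elimination and back-substitution give σ_0 = 0, σ_1 = 192/53, σ_2 = 186/53, σ_3 = -30/53, σ_4 = 0.
On [1, 2], S(t) = 0 - 360/53·(t - 1) + 96/53·(t - 1)² - 1/53·(t - 1)³.
With (t - 1) = 1/3: S(4/3) = -2953/1431.

-2.0636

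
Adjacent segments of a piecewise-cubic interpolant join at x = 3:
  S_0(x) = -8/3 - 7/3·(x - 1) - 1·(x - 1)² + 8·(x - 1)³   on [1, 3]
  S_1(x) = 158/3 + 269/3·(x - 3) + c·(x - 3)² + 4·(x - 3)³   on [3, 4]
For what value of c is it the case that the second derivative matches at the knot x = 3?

47

S_0''(x) = -2 + 48·(x - 1), so S_0''(3) = 94. On the right, S_1''(3) = 2c, so c = 47.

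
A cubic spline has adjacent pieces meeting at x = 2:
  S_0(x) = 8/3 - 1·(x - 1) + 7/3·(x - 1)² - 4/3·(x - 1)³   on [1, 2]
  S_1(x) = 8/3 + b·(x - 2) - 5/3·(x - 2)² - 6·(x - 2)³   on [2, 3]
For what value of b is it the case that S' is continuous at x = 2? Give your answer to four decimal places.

-0.3333

S_0'(x) = -1 + 14/3·(x - 1) - 4·(x - 1)², so S_0'(2) = -1/3. On the right, S_1'(2) = b, so b = -1/3.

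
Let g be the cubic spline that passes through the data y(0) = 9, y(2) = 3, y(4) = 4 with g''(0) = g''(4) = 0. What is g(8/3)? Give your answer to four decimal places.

2.6852

Let M_i = g''(x_i). Step sizes h_i = 2, 2; slopes of the chords Δ_i = (y_(i+1) - y_i)/h_i = -3, 1/2.
  2·M_0 + 8·M_1 + 2·M_2 = 6(Δ_1 - Δ_0) = 21
Natural end conditions: M_0 = M_2 = 0.
Hence M_0 = 0, M_1 = 21/8, M_2 = 0.
On [2, 4], g(x) = 3 - 5/4·(x - 2) + 21/16·(x - 2)² - 7/32·(x - 2)³.
With (x - 2) = 2/3: g(8/3) = 145/54.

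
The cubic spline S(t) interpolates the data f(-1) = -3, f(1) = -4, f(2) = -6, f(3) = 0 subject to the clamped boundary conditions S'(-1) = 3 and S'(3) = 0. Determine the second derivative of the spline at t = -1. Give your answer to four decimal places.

-3.4091

With σ_i denoting the second derivative at x_i, h_i = 2, 1, 1, and Δ_i = (y_(i+1) − y_i)/h_i = -1/2, -2, 6:
  2·σ_0 + 6·σ_1 + 1·σ_2 = 6(Δ_1 - Δ_0) = -9
  1·σ_1 + 4·σ_2 + 1·σ_3 = 6(Δ_2 - Δ_1) = 48
Clamped end conditions give two more equations: 2h_0·σ_0 + h_0·σ_1 = 6(Δ_0 - S'(-1)) = -21 and h_2·σ_2 + 2h_2·σ_3 = 6(S'(3) - Δ_2) = -36.
Solving: σ_0 = -75/22, σ_1 = -81/22, σ_2 = 219/11, σ_3 = -615/22.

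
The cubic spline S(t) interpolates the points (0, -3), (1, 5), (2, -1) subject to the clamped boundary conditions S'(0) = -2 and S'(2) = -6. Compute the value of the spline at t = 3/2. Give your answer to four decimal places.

Let M_i = S''(x_i). Step sizes h_i = 1, 1; slopes of the chords Δ_i = (y_(i+1) - y_i)/h_i = 8, -6.
  1·M_0 + 4·M_1 + 1·M_2 = 6(Δ_1 - Δ_0) = -84
Clamped end conditions give two more equations: 2h_0·M_0 + h_0·M_1 = 6(Δ_0 - S'(0)) = 60 and h_1·M_1 + 2h_1·M_2 = 6(S'(2) - Δ_1) = 0.
Solving: M_0 = 49, M_1 = -38, M_2 = 19.
On [1, 2], S(t) = 5 + 7/2·(t - 1) - 19·(t - 1)² + 19/2·(t - 1)³.
With (t - 1) = 1/2: S(3/2) = 51/16.

3.1875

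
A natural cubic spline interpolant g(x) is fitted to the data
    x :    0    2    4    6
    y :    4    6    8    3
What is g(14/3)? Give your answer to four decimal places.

7.0247

Let M_i = g''(x_i). Step sizes h_i = 2, 2, 2; slopes of the chords Δ_i = (y_(i+1) - y_i)/h_i = 1, 1, -5/2.
  2·M_0 + 8·M_1 + 2·M_2 = 6(Δ_1 - Δ_0) = 0
  2·M_1 + 8·M_2 + 2·M_3 = 6(Δ_2 - Δ_1) = -21
Natural end conditions: M_0 = M_3 = 0.
Solving the tridiagonal system: M_0 = 0, M_1 = 7/10, M_2 = -14/5, M_3 = 0.
On [4, 6], g(x) = 8 - 19/30·(x - 4) - 7/5·(x - 4)² + 7/30·(x - 4)³.
With (x - 4) = 2/3: g(14/3) = 569/81.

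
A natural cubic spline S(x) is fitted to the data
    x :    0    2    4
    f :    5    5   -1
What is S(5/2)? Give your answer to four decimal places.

With M_i denoting the second derivative at x_i, h_i = 2, 2, and Δ_i = (y_(i+1) − y_i)/h_i = 0, -3:
  2·M_0 + 8·M_1 + 2·M_2 = 6(Δ_1 - Δ_0) = -18
Natural end conditions: M_0 = M_2 = 0.
Forward elimination and back-substitution give M_0 = 0, M_1 = -9/4, M_2 = 0.
On [2, 4], S(x) = 5 - 3/2·(x - 2) - 9/8·(x - 2)² + 3/16·(x - 2)³.
With (x - 2) = 1/2: S(5/2) = 511/128.

3.9922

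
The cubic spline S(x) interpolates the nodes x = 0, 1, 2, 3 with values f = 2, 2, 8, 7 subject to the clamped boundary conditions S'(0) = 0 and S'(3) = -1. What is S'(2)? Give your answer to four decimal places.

Write m_i for S''(x_i). With h_i = 1, 1, 1 and divided differences Δ_i = 0, 6, -1, the continuity of S' gives the tridiagonal system
  1·m_0 + 4·m_1 + 1·m_2 = 6(Δ_1 - Δ_0) = 36
  1·m_1 + 4·m_2 + 1·m_3 = 6(Δ_2 - Δ_1) = -42
Clamped end conditions give two more equations: 2h_0·m_0 + h_0·m_1 = 6(Δ_0 - S'(0)) = 0 and h_2·m_2 + 2h_2·m_3 = 6(S'(3) - Δ_2) = 0.
Hence m_0 = -112/15, m_1 = 224/15, m_2 = -244/15, m_3 = 122/15.
On [2, 3], S'(x) = b_2 + 2c_2·(x - 2) + 3d_2·(x - 2)² with b_2 = Δ_2 - h_2(2m_2 + m_3)/6 = 46/15, c_2 = m_2/2 = -122/15, d_2 = (m_3 - m_2)/(6h_2) = 61/15. So S'(2) = 46/15.

3.0667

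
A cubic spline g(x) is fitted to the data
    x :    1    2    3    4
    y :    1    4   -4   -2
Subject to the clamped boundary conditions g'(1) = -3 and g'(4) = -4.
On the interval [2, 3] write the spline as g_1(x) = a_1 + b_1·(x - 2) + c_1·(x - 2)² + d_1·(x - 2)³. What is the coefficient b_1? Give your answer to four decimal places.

-2.2667

Write σ_i for g''(x_i). With h_i = 1, 1, 1 and divided differences Δ_i = 3, -8, 2, the continuity of g' gives the tridiagonal system
  1·σ_0 + 4·σ_1 + 1·σ_2 = 6(Δ_1 - Δ_0) = -66
  1·σ_1 + 4·σ_2 + 1·σ_3 = 6(Δ_2 - Δ_1) = 60
Clamped end conditions give two more equations: 2h_0·σ_0 + h_0·σ_1 = 6(Δ_0 - g'(1)) = 36 and h_2·σ_2 + 2h_2·σ_3 = 6(g'(4) - Δ_2) = -36.
Forward elimination and back-substitution give σ_0 = 518/15, σ_1 = -496/15, σ_2 = 476/15, σ_3 = -508/15.
On [2, 3], with g_1(x) = a_1 + b_1·(x - 2) + c_1·(x - 2)² + d_1·(x - 2)³: c_1 = σ_1/2 = -248/15, d_1 = (σ_2 - σ_1)/(6h_1) = 54/5, b_1 = Δ_1 - h_1(2σ_1 + σ_2)/6 = -34/15.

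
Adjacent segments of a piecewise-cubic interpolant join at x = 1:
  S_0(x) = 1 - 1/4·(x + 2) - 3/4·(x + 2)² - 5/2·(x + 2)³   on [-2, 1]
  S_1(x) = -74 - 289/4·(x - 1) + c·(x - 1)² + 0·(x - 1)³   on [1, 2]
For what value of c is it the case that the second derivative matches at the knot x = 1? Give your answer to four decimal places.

-23.2500

S_0''(x) = -3/2 - 15·(x + 2), so S_0''(1) = -93/2. On the right, S_1''(1) = 2c, so c = -93/4.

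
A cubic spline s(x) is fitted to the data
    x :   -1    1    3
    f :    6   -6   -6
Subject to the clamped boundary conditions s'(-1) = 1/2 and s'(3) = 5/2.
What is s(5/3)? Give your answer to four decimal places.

Write m_i for s''(x_i). With h_i = 2, 2 and divided differences Δ_i = -6, 0, the continuity of s' gives the tridiagonal system
  2·m_0 + 8·m_1 + 2·m_2 = 6(Δ_1 - Δ_0) = 36
Clamped end conditions give two more equations: 2h_0·m_0 + h_0·m_1 = 6(Δ_0 - s'(-1)) = -39 and h_1·m_1 + 2h_1·m_2 = 6(s'(3) - Δ_1) = 15.
Hence m_0 = -55/4, m_1 = 8, m_2 = -1/4.
On [1, 3], s(x) = -6 - 21/4·(x - 1) + 4·(x - 1)² - 11/16·(x - 1)³.
With (x - 1) = 2/3: s(5/3) = -214/27.

-7.9259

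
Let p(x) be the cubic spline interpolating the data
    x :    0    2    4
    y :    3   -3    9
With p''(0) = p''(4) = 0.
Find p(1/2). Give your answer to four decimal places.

0.4453

With σ_i denoting the second derivative at x_i, h_i = 2, 2, and Δ_i = (y_(i+1) − y_i)/h_i = -3, 6:
  2·σ_0 + 8·σ_1 + 2·σ_2 = 6(Δ_1 - Δ_0) = 54
Natural end conditions: σ_0 = σ_2 = 0.
Hence σ_0 = 0, σ_1 = 27/4, σ_2 = 0.
On [0, 2], p(x) = 3 - 21/4·x + 0·x² + 9/16·x³.
With x = 1/2: p(1/2) = 57/128.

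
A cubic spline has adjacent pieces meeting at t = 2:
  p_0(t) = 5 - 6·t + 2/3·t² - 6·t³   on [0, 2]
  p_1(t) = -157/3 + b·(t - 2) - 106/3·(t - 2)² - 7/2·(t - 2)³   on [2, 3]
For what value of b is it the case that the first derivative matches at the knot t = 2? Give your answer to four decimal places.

p_0'(t) = -6 + 4/3·t - 18·t², so p_0'(2) = -226/3. On the right, p_1'(2) = b, so b = -226/3.

-75.3333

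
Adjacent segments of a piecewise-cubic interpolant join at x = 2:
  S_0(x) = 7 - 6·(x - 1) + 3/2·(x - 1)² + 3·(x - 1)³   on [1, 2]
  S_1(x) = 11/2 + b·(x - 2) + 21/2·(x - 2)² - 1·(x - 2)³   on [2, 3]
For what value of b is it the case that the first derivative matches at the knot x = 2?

6

S_0'(x) = -6 + 3·(x - 1) + 9·(x - 1)², so S_0'(2) = 6. On the right, S_1'(2) = b, so b = 6.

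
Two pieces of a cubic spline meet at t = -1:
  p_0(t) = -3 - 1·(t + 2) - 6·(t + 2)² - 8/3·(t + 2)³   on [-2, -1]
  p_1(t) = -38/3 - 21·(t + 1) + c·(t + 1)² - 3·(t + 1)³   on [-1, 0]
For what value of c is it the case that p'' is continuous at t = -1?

-14

p_0''(t) = -12 - 16·(t + 2), so p_0''(-1) = -28. On the right, p_1''(-1) = 2c, so c = -14.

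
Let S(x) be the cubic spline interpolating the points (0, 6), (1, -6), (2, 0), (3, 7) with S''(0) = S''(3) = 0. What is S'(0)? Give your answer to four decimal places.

-16.7333

Let M_i = S''(x_i). Step sizes h_i = 1, 1, 1; slopes of the chords Δ_i = (y_(i+1) - y_i)/h_i = -12, 6, 7.
  1·M_0 + 4·M_1 + 1·M_2 = 6(Δ_1 - Δ_0) = 108
  1·M_1 + 4·M_2 + 1·M_3 = 6(Δ_2 - Δ_1) = 6
Natural end conditions: M_0 = M_3 = 0.
Solving: M_0 = 0, M_1 = 142/5, M_2 = -28/5, M_3 = 0.
On [0, 1], S'(x) = b_0 + 2c_0·x + 3d_0·x² with b_0 = Δ_0 - h_0(2M_0 + M_1)/6 = -251/15, c_0 = M_0/2 = 0, d_0 = (M_1 - M_0)/(6h_0) = 71/15. So S'(0) = -251/15.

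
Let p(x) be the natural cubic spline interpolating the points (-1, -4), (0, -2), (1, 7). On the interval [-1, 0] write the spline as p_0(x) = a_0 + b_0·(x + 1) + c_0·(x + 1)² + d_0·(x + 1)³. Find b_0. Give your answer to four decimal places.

0.2500

With σ_i denoting the second derivative at x_i, h_i = 1, 1, and Δ_i = (y_(i+1) − y_i)/h_i = 2, 9:
  1·σ_0 + 4·σ_1 + 1·σ_2 = 6(Δ_1 - Δ_0) = 42
Natural end conditions: σ_0 = σ_2 = 0.
Solving: σ_0 = 0, σ_1 = 21/2, σ_2 = 0.
On [-1, 0], with p_0(x) = a_0 + b_0·(x + 1) + c_0·(x + 1)² + d_0·(x + 1)³: c_0 = σ_0/2 = 0, d_0 = (σ_1 - σ_0)/(6h_0) = 7/4, b_0 = Δ_0 - h_0(2σ_0 + σ_1)/6 = 1/4.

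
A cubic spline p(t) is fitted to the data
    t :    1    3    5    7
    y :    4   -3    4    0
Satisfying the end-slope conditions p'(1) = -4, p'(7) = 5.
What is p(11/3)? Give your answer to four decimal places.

-0.8000

Let m_i = p''(x_i). Step sizes h_i = 2, 2, 2; slopes of the chords Δ_i = (y_(i+1) - y_i)/h_i = -7/2, 7/2, -2.
  2·m_0 + 8·m_1 + 2·m_2 = 6(Δ_1 - Δ_0) = 42
  2·m_1 + 8·m_2 + 2·m_3 = 6(Δ_2 - Δ_1) = -33
Clamped end conditions give two more equations: 2h_0·m_0 + h_0·m_1 = 6(Δ_0 - p'(1)) = 3 and h_2·m_2 + 2h_2·m_3 = 6(p'(7) - Δ_2) = 42.
Solving the tridiagonal system: m_0 = -18/5, m_1 = 87/10, m_2 = -51/5, m_3 = 78/5.
On [3, 5], p(t) = -3 + 11/10·(t - 3) + 87/20·(t - 3)² - 63/40·(t - 3)³.
With (t - 3) = 2/3: p(11/3) = -4/5.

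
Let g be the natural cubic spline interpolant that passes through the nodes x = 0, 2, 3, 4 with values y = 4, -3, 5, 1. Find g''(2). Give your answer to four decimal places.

With M_i denoting the second derivative at x_i, h_i = 2, 1, 1, and Δ_i = (y_(i+1) − y_i)/h_i = -7/2, 8, -4:
  2·M_0 + 6·M_1 + 1·M_2 = 6(Δ_1 - Δ_0) = 69
  1·M_1 + 4·M_2 + 1·M_3 = 6(Δ_2 - Δ_1) = -72
Natural end conditions: M_0 = M_3 = 0.
Forward elimination and back-substitution give M_0 = 0, M_1 = 348/23, M_2 = -501/23, M_3 = 0.

15.1304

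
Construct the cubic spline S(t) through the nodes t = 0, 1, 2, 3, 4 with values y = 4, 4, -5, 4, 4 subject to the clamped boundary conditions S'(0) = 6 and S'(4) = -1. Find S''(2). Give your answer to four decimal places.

38.7500

Let M_i = S''(x_i). Step sizes h_i = 1, 1, 1, 1; slopes of the chords Δ_i = (y_(i+1) - y_i)/h_i = 0, -9, 9, 0.
  1·M_0 + 4·M_1 + 1·M_2 = 6(Δ_1 - Δ_0) = -54
  1·M_1 + 4·M_2 + 1·M_3 = 6(Δ_2 - Δ_1) = 108
  1·M_2 + 4·M_3 + 1·M_4 = 6(Δ_3 - Δ_2) = -54
Clamped end conditions give two more equations: 2h_0·M_0 + h_0·M_1 = 6(Δ_0 - S'(0)) = -36 and h_3·M_3 + 2h_3·M_4 = 6(S'(4) - Δ_3) = -6.
Solving: M_0 = -205/28, M_1 = -299/14, M_2 = 155/4, M_3 = -359/14, M_4 = 275/28.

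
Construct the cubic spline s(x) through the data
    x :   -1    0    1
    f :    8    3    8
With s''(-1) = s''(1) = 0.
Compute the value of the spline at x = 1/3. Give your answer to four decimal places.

3.7407

With M_i denoting the second derivative at x_i, h_i = 1, 1, and Δ_i = (y_(i+1) − y_i)/h_i = -5, 5:
  1·M_0 + 4·M_1 + 1·M_2 = 6(Δ_1 - Δ_0) = 60
Natural end conditions: M_0 = M_2 = 0.
Solving: M_0 = 0, M_1 = 15, M_2 = 0.
On [0, 1], s(x) = 3 + 0·x + 15/2·x² - 5/2·x³.
With x = 1/3: s(1/3) = 101/27.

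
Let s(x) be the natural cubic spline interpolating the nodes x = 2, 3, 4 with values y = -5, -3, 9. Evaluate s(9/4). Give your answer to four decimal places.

Let M_i = s''(x_i). Step sizes h_i = 1, 1; slopes of the chords Δ_i = (y_(i+1) - y_i)/h_i = 2, 12.
  1·M_0 + 4·M_1 + 1·M_2 = 6(Δ_1 - Δ_0) = 60
Natural end conditions: M_0 = M_2 = 0.
Solving the tridiagonal system: M_0 = 0, M_1 = 15, M_2 = 0.
On [2, 3], s(x) = -5 - 1/2·(x - 2) + 0·(x - 2)² + 5/2·(x - 2)³.
With (x - 2) = 1/4: s(9/4) = -651/128.

-5.0859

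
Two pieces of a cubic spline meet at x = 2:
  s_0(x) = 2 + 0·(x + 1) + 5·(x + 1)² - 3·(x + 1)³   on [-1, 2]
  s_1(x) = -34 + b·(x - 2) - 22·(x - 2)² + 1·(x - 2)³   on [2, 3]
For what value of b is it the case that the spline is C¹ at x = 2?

-51

s_0'(x) = 0 + 10·(x + 1) - 9·(x + 1)², so s_0'(2) = -51. On the right, s_1'(2) = b, so b = -51.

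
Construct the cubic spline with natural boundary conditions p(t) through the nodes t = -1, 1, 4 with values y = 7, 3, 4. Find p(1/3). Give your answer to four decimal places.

3.9877

Write m_i for p''(x_i). With h_i = 2, 3 and divided differences Δ_i = -2, 1/3, the continuity of p' gives the tridiagonal system
  2·m_0 + 10·m_1 + 3·m_2 = 6(Δ_1 - Δ_0) = 14
Natural end conditions: m_0 = m_2 = 0.
Solving: m_0 = 0, m_1 = 7/5, m_2 = 0.
On [-1, 1], p(t) = 7 - 37/15·(t + 1) + 0·(t + 1)² + 7/60·(t + 1)³.
With (t + 1) = 4/3: p(1/3) = 323/81.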